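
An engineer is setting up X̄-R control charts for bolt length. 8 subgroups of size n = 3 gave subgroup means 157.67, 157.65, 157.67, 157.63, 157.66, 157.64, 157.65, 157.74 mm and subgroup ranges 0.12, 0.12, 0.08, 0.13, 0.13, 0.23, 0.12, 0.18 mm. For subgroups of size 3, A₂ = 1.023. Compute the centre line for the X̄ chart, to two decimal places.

157.66

X̄̄ = (157.67 + 157.65 + 157.67 + 157.63 + 157.66 + 157.64 + 157.65 + 157.74) / 8 = 1261.3100 / 8 = 157.6637
CL = X̄̄ = 157.6637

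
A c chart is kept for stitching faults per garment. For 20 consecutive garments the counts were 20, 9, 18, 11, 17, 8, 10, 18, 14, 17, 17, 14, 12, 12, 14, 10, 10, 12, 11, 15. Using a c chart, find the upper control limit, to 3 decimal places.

c̄ = (20 + 9 + 18 + 11 + 17 + 8 + 10 + 18 + 14 + 17 + 17 + 14 + 12 + 12 + 14 + 10 + 10 + 12 + 11 + 15) / 20 = 269 / 20 = 13.4500
UCL = c̄ + 3√c̄ = 13.4500 + 3 × √13.4500 = 13.4500 + 3 × 3.6674 = 24.4523

24.452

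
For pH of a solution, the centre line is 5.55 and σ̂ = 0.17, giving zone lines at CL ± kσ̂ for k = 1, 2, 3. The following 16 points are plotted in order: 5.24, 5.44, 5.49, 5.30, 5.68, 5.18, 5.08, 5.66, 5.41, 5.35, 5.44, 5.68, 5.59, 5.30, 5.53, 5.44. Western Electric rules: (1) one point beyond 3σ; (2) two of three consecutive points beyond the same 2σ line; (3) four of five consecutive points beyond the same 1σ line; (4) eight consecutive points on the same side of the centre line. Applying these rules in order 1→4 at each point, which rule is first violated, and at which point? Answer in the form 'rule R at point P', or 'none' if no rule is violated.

Zone of each point (C = within 1σ̂, B = 1σ̂–2σ̂, A = 2σ̂–3σ̂, * = beyond 3σ̂; sign = side of CL): 1:-B, 2:-C, 3:-C, 4:-B, 5:+C, 6:-A, 7:-A, 8:+C, 9:-C, 10:-B, 11:-C, 12:+C, 13:+C, 14:-B, 15:-C, 16:-C
Rule 2 (two of three consecutive points beyond the same 2σ limit) is satisfied at point 7.

rule 2 at point 7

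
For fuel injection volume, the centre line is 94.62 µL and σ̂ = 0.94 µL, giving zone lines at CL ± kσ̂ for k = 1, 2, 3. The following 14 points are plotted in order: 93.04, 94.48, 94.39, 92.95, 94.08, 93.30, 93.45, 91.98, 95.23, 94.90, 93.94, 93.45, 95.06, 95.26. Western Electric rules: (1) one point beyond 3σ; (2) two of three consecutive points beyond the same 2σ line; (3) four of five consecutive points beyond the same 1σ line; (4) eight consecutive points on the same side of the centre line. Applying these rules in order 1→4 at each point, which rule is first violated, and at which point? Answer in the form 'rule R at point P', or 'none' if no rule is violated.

Zone of each point (C = within 1σ̂, B = 1σ̂–2σ̂, A = 2σ̂–3σ̂, * = beyond 3σ̂; sign = side of CL): 1:-B, 2:-C, 3:-C, 4:-B, 5:-C, 6:-B, 7:-B, 8:-A, 9:+C, 10:+C, 11:-C, 12:-B, 13:+C, 14:+C
Rule 3 (four of five consecutive points beyond the same 1σ limit) is satisfied at point 8.

rule 3 at point 8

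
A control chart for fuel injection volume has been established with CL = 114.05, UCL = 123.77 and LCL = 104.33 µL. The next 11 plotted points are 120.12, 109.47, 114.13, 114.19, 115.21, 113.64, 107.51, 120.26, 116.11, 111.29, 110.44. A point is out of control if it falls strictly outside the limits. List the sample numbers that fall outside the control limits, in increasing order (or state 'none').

All 11 points lie within [104.33, 123.77].

none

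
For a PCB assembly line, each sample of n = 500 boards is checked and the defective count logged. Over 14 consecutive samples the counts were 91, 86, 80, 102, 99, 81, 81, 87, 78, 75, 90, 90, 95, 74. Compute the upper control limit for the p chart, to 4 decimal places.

0.2234

p̄ = Σdᵢ / (k·n) = 1209 / (14 × 500) = 0.17271
UCL = p̄ + 3·√(p̄(1−p̄)/n) = 0.17271 + 3 × √(0.17271×0.82729/500) = 0.17271 + 3 × 0.01690 = 0.22343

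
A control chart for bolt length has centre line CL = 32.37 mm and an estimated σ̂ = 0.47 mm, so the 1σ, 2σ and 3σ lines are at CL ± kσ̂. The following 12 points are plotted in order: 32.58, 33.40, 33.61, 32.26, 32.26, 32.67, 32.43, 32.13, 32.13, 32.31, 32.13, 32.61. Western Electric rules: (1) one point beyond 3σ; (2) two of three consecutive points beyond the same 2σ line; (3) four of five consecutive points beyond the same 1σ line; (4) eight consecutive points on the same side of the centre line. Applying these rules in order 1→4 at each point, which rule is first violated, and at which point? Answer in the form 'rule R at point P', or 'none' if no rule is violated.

Zone of each point (C = within 1σ̂, B = 1σ̂–2σ̂, A = 2σ̂–3σ̂, * = beyond 3σ̂; sign = side of CL): 1:+C, 2:+A, 3:+A, 4:-C, 5:-C, 6:+C, 7:+C, 8:-C, 9:-C, 10:-C, 11:-C, 12:+C
Rule 2 (two of three consecutive points beyond the same 2σ limit) is satisfied at point 3.

rule 2 at point 3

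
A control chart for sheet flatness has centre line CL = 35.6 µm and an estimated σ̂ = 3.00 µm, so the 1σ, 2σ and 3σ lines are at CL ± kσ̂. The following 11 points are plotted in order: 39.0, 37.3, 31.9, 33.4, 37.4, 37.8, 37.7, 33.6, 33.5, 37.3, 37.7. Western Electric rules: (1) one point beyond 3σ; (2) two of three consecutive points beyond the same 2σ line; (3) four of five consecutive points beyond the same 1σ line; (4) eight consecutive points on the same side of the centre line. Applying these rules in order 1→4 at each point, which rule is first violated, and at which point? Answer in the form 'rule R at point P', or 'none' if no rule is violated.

Zone of each point (C = within 1σ̂, B = 1σ̂–2σ̂, A = 2σ̂–3σ̂, * = beyond 3σ̂; sign = side of CL): 1:+B, 2:+C, 3:-B, 4:-C, 5:+C, 6:+C, 7:+C, 8:-C, 9:-C, 10:+C, 11:+C
No rule fires across all 11 points.

none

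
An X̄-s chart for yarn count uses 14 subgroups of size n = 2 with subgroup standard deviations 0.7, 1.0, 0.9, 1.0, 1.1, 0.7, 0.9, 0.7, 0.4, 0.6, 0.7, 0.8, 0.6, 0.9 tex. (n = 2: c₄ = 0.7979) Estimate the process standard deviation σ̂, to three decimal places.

0.985

s̄ = (0.7 + 1.0 + 0.9 + 1.0 + 1.1 + 0.7 + 0.9 + 0.7 + 0.4 + 0.6 + 0.7 + 0.8 + 0.6 + 0.9) / 14 = 0.7857
σ̂ = s̄ / c₄ = 0.7857 / 0.7979 = 0.9847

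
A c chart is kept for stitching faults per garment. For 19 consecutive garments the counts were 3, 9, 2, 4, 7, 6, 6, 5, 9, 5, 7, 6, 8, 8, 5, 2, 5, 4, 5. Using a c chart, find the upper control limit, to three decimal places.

c̄ = (3 + 9 + 2 + 4 + 7 + 6 + 6 + 5 + 9 + 5 + 7 + 6 + 8 + 8 + 5 + 2 + 5 + 4 + 5) / 19 = 106 / 19 = 5.5789
UCL = c̄ + 3√c̄ = 5.5789 + 3 × √5.5789 = 5.5789 + 3 × 2.3620 = 12.6649

12.665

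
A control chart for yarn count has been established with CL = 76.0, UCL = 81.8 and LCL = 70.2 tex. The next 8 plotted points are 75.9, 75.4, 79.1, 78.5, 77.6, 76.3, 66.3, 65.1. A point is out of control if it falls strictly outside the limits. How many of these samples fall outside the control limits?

Compare each point to [70.2, 81.8]: sample 7 = 66.3 < LCL; sample 8 = 65.1 < LCL.

2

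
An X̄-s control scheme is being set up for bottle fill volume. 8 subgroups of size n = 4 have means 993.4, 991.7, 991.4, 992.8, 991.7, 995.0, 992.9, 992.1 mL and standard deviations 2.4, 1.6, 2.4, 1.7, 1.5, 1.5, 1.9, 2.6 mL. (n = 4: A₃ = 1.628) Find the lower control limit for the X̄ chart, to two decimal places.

989.45

X̄̄ = (993.4 + 991.7 + 991.4 + 992.8 + 991.7 + 995.0 + 992.9 + 992.1) / 8 = 992.6250
s̄ = (2.4 + 1.6 + 2.4 + 1.7 + 1.5 + 1.5 + 1.9 + 2.6) / 8 = 1.9500
LCL = X̄̄ − A₃·s̄ = 992.6250 − 1.628 × 1.9500 = 989.4504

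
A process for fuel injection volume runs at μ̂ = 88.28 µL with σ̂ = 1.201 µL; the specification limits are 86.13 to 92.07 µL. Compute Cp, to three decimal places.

0.824

Cp = (USL − LSL) / (6σ̂) = (92.07 − 86.13) / (6 × 1.201) = 5.9400 / 7.2060 = 0.8243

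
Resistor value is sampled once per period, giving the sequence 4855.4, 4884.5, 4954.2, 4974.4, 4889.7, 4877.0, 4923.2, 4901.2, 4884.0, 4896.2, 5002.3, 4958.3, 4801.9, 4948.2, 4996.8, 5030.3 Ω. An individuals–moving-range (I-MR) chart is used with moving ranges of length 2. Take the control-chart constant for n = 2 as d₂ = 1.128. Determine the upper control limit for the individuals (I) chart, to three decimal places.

X̄ = (4855.4 + 4884.5 + 4954.2 + 4974.4 + 4889.7 + 4877.0 + 4923.2 + 4901.2 + 4884.0 + 4896.2 + 5002.3 + 4958.3 + 4801.9 + 4948.2 + 4996.8 + 5030.3) / 16 = 4923.6000
Moving ranges: 29.1, 69.7, 20.2, 84.7, 12.7, 46.2, 22.0, 17.2, 12.2, 106.1, 44.0, 156.4, 146.3, 48.6, 33.5; M̄R̄ = 848.9000 / 15 = 56.5933
UCL = X̄ + 3·M̄R̄/d₂ = 4923.6000 + 3 × 56.5933 / 1.128 = 5074.1142

5074.114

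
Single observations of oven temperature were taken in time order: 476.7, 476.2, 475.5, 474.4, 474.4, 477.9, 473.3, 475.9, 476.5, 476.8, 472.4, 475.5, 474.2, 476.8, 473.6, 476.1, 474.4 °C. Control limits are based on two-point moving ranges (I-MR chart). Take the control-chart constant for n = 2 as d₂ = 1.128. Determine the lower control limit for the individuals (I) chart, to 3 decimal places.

469.894

X̄ = (476.7 + 476.2 + 475.5 + 474.4 + 474.4 + 477.9 + 473.3 + 475.9 + 476.5 + 476.8 + 472.4 + 475.5 + 474.2 + 476.8 + 473.6 + 476.1 + 474.4) / 17 = 475.3294
Moving ranges: 0.5, 0.7, 1.1, 0.0, 3.5, 4.6, 2.6, 0.6, 0.3, 4.4, 3.1, 1.3, 2.6, 3.2, 2.5, 1.7; M̄R̄ = 32.7000 / 16 = 2.0438
LCL = X̄ − 3·M̄R̄/d₂ = 475.3294 − 3 × 2.0438 / 1.128 = 469.8939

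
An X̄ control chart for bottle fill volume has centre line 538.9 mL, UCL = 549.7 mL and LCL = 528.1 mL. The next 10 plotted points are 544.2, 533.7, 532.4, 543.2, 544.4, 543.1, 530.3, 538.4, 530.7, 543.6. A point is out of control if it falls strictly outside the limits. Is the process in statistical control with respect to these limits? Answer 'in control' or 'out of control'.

All 10 points lie within [528.1, 549.7].

in control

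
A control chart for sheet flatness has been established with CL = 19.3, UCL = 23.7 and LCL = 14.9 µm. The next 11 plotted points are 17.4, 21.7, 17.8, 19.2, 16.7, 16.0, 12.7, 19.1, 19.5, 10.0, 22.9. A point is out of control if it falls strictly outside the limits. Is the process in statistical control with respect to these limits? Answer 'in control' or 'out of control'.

Compare each point to [14.9, 23.7]: sample 7 = 12.7 < LCL; sample 10 = 10.0 < LCL.

out of control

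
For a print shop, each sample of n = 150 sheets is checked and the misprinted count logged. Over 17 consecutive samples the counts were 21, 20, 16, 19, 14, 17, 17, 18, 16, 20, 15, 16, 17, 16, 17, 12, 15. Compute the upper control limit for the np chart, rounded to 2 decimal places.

28.42

p̄ = Σdᵢ / (k·n) = 286 / (17 × 150) = 0.11216
UCL = np̄ + 3·√(np̄(1−p̄)) = 16.8235 + 3 × √(16.8235×0.88784) = 16.8235 + 3 × 3.8648 = 28.4179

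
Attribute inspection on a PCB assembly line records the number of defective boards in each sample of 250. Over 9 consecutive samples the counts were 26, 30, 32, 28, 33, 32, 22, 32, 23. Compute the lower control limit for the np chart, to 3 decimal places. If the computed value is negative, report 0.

13.553

p̄ = Σdᵢ / (k·n) = 258 / (9 × 250) = 0.11467
LCL = np̄ − 3·√(np̄(1−p̄)) = 28.6667 − 3 × 5.0378 = 13.5532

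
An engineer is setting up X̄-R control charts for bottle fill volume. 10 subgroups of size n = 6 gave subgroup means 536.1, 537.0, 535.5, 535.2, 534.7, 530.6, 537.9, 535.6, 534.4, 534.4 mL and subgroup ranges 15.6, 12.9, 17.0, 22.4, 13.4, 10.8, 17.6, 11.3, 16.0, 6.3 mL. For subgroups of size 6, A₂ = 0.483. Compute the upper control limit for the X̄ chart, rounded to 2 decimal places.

542.06

X̄̄ = (536.1 + 537.0 + 535.5 + 535.2 + 534.7 + 530.6 + 537.9 + 535.6 + 534.4 + 534.4) / 10 = 5351.4000 / 10 = 535.1400
R̄ = (15.6 + 12.9 + 17.0 + 22.4 + 13.4 + 10.8 + 17.6 + 11.3 + 16.0 + 6.3) / 10 = 143.3000 / 10 = 14.3300
UCL = X̄̄ + A₂·R̄ = 535.1400 + 0.483 × 14.3300 = 542.0614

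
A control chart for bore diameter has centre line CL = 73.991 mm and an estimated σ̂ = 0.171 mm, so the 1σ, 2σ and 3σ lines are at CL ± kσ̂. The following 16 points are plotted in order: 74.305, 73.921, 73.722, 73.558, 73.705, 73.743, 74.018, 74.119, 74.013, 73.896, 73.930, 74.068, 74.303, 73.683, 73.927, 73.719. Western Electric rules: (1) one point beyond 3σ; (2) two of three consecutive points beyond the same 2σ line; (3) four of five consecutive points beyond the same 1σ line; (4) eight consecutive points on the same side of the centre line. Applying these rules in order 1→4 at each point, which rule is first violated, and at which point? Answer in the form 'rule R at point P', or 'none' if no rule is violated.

Zone of each point (C = within 1σ̂, B = 1σ̂–2σ̂, A = 2σ̂–3σ̂, * = beyond 3σ̂; sign = side of CL): 1:+B, 2:-C, 3:-B, 4:-A, 5:-B, 6:-B, 7:+C, 8:+C, 9:+C, 10:-C, 11:-C, 12:+C, 13:+B, 14:-B, 15:-C, 16:-B
Rule 3 (four of five consecutive points beyond the same 1σ limit) is satisfied at point 6.

rule 3 at point 6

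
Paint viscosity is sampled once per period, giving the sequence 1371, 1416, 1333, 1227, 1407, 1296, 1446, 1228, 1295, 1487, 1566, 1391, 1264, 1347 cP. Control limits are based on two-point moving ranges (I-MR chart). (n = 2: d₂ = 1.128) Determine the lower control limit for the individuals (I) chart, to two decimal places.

X̄ = (1371 + 1416 + 1333 + 1227 + 1407 + 1296 + 1446 + 1228 + 1295 + 1487 + 1566 + 1391 + 1264 + 1347) / 14 = 1362.4286
Moving ranges: 45, 83, 106, 180, 111, 150, 218, 67, 192, 79, 175, 127, 83; M̄R̄ = 1616.0000 / 13 = 124.3077
LCL = X̄ − 3·M̄R̄/d₂ = 1362.4286 − 3 × 124.3077 / 1.128 = 1031.8230

1031.82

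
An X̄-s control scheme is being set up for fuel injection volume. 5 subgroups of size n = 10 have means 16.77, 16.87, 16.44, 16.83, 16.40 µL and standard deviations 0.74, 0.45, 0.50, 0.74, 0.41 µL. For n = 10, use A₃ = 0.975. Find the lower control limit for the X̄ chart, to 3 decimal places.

X̄̄ = (16.77 + 16.87 + 16.44 + 16.83 + 16.40) / 5 = 16.6620
s̄ = (0.74 + 0.45 + 0.50 + 0.74 + 0.41) / 5 = 0.5680
LCL = X̄̄ − A₃·s̄ = 16.6620 − 0.975 × 0.5680 = 16.1082

16.108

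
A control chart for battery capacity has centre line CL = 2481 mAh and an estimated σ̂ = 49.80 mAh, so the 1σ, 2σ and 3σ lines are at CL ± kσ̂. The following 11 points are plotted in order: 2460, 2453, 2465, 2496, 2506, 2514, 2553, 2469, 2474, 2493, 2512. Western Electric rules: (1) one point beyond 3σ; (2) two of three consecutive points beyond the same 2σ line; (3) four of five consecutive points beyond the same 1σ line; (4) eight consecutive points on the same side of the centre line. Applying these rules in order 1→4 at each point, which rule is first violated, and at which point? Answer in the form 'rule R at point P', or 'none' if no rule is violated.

Zone of each point (C = within 1σ̂, B = 1σ̂–2σ̂, A = 2σ̂–3σ̂, * = beyond 3σ̂; sign = side of CL): 1:-C, 2:-C, 3:-C, 4:+C, 5:+C, 6:+C, 7:+B, 8:-C, 9:-C, 10:+C, 11:+C
No rule fires across all 11 points.

none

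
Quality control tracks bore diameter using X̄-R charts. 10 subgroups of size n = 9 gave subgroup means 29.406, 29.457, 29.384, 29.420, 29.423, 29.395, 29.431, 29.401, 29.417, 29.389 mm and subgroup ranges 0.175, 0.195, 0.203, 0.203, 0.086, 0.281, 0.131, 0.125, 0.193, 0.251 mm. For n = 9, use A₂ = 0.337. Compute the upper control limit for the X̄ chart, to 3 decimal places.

29.474

X̄̄ = (29.406 + 29.457 + 29.384 + 29.420 + 29.423 + 29.395 + 29.431 + 29.401 + 29.417 + 29.389) / 10 = 294.1230 / 10 = 29.4123
R̄ = (0.175 + 0.195 + 0.203 + 0.203 + 0.086 + 0.281 + 0.131 + 0.125 + 0.193 + 0.251) / 10 = 1.8430 / 10 = 0.1843
UCL = X̄̄ + A₂·R̄ = 29.4123 + 0.337 × 0.1843 = 29.4744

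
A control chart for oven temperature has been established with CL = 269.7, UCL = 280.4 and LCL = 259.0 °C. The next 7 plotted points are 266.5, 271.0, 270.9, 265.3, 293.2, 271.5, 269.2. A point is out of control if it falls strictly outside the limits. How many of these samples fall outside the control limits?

1

Compare each point to [259.0, 280.4]: sample 5 = 293.2 > UCL.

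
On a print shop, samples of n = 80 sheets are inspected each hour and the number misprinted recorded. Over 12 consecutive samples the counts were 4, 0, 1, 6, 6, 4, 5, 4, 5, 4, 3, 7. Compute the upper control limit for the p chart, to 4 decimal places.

0.1249

p̄ = Σdᵢ / (k·n) = 49 / (12 × 80) = 0.05104
UCL = p̄ + 3·√(p̄(1−p̄)/n) = 0.05104 + 3 × √(0.05104×0.94896/80) = 0.05104 + 3 × 0.02461 = 0.12486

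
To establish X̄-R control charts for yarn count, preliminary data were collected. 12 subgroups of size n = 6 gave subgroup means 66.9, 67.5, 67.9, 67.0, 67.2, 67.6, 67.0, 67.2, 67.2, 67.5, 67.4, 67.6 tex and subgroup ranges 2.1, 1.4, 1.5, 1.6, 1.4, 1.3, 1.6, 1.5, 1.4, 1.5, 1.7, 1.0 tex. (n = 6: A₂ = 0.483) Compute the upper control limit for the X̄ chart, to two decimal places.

68.06

X̄̄ = (66.9 + 67.5 + 67.9 + 67.0 + 67.2 + 67.6 + 67.0 + 67.2 + 67.2 + 67.5 + 67.4 + 67.6) / 12 = 808.0000 / 12 = 67.3333
R̄ = (2.1 + 1.4 + 1.5 + 1.6 + 1.4 + 1.3 + 1.6 + 1.5 + 1.4 + 1.5 + 1.7 + 1.0) / 12 = 18.0000 / 12 = 1.5000
UCL = X̄̄ + A₂·R̄ = 67.3333 + 0.483 × 1.5000 = 68.0578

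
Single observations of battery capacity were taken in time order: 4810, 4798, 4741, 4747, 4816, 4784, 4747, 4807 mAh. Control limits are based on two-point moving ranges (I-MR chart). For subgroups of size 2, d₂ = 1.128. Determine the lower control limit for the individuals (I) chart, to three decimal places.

X̄ = (4810 + 4798 + 4741 + 4747 + 4816 + 4784 + 4747 + 4807) / 8 = 4781.2500
Moving ranges: 12, 57, 6, 69, 32, 37, 60; M̄R̄ = 273.0000 / 7 = 39.0000
LCL = X̄ − 3·M̄R̄/d₂ = 4781.2500 − 3 × 39.0000 / 1.128 = 4677.5266

4677.527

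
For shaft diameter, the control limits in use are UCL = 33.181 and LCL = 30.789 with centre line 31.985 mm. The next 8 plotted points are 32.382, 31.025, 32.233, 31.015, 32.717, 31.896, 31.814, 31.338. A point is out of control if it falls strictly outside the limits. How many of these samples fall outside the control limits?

All 8 points lie within [30.789, 33.181].

0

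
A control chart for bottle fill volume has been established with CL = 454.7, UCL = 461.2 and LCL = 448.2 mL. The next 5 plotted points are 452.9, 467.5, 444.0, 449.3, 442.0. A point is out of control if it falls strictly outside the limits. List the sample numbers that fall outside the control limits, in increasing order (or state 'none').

2, 3, 5

Compare each point to [448.2, 461.2]: sample 2 = 467.5 > UCL; sample 3 = 444.0 < LCL; sample 5 = 442.0 < LCL.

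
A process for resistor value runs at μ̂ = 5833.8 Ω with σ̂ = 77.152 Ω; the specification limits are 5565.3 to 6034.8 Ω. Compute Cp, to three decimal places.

1.014

Cp = (USL − LSL) / (6σ̂) = (6034.8 − 5565.3) / (6 × 77.152) = 469.5000 / 462.9120 = 1.0142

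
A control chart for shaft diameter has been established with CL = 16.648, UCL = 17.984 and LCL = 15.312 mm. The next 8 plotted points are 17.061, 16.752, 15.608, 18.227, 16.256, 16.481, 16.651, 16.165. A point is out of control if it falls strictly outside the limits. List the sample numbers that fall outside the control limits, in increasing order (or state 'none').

Compare each point to [15.312, 17.984]: sample 4 = 18.227 > UCL.

4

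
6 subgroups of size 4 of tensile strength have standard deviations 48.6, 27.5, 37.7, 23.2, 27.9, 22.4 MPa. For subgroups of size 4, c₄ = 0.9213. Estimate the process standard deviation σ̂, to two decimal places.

s̄ = (48.6 + 27.5 + 37.7 + 23.2 + 27.9 + 22.4) / 6 = 31.2167
σ̂ = s̄ / c₄ = 31.2167 / 0.9213 = 33.8833

33.88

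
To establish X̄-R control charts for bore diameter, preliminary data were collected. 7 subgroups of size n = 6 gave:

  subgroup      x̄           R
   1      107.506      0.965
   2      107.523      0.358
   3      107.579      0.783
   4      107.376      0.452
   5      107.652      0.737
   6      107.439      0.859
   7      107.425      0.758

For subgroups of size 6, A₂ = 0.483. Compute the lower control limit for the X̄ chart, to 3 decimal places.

X̄̄ = (107.506 + 107.523 + 107.579 + 107.376 + 107.652 + 107.439 + 107.425) / 7 = 752.5000 / 7 = 107.5000
R̄ = (0.965 + 0.358 + 0.783 + 0.452 + 0.737 + 0.859 + 0.758) / 7 = 4.9120 / 7 = 0.7017
LCL = X̄̄ − A₂·R̄ = 107.5000 − 0.483 × 0.7017 = 107.1611

107.161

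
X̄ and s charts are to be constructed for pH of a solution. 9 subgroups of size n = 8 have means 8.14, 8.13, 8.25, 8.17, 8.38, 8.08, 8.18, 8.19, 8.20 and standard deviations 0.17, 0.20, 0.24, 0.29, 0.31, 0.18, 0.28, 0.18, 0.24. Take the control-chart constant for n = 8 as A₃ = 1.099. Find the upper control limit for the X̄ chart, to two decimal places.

X̄̄ = (8.14 + 8.13 + 8.25 + 8.17 + 8.38 + 8.08 + 8.18 + 8.19 + 8.20) / 9 = 8.1911
s̄ = (0.17 + 0.20 + 0.24 + 0.29 + 0.31 + 0.18 + 0.28 + 0.18 + 0.24) / 9 = 0.2322
UCL = X̄̄ + A₃·s̄ = 8.1911 + 1.099 × 0.2322 = 8.4463

8.45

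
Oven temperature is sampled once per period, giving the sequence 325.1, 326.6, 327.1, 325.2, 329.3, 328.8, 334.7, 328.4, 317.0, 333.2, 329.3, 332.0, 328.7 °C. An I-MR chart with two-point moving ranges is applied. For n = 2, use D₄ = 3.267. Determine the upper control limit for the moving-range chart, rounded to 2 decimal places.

Moving ranges: 1.5, 0.5, 1.9, 4.1, 0.5, 5.9, 6.3, 11.4, 16.2, 3.9, 2.7, 3.3; M̄R̄ = 58.2000 / 12 = 4.8500
UCL_MR = D₄·M̄R̄ = 3.267 × 4.8500 = 15.8450

15.84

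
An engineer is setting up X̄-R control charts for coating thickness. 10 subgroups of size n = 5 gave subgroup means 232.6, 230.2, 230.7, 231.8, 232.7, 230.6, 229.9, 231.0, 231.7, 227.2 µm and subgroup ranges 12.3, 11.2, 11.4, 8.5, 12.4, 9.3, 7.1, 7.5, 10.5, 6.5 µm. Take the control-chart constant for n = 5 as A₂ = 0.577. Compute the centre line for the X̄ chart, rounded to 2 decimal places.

230.84

X̄̄ = (232.6 + 230.2 + 230.7 + 231.8 + 232.7 + 230.6 + 229.9 + 231.0 + 231.7 + 227.2) / 10 = 2308.4000 / 10 = 230.8400
CL = X̄̄ = 230.8400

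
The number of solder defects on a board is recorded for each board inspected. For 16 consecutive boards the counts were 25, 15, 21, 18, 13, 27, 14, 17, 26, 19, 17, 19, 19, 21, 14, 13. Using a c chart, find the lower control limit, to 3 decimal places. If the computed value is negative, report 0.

5.678

c̄ = (25 + 15 + 21 + 18 + 13 + 27 + 14 + 17 + 26 + 19 + 17 + 19 + 19 + 21 + 14 + 13) / 16 = 298 / 16 = 18.6250
LCL = c̄ − 3√c̄ = 18.6250 − 3 × 4.3157 = 5.6780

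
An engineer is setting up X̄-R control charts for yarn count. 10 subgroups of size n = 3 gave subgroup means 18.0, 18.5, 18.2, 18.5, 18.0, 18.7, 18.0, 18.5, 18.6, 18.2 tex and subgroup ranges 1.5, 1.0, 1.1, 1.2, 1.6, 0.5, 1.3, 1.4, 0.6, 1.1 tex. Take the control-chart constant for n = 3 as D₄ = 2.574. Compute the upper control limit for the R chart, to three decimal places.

R̄ = (1.5 + 1.0 + 1.1 + 1.2 + 1.6 + 0.5 + 1.3 + 1.4 + 0.6 + 1.1) / 10 = 11.3000 / 10 = 1.1300
UCL_R = D₄·R̄ = 2.574 × 1.1300 = 2.9086

2.909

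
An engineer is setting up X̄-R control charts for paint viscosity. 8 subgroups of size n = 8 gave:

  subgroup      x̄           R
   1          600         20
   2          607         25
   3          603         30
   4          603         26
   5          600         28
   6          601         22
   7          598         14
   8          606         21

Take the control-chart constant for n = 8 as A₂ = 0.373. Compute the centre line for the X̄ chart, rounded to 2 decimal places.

X̄̄ = (600 + 607 + 603 + 603 + 600 + 601 + 598 + 606) / 8 = 4818.0000 / 8 = 602.2500
CL = X̄̄ = 602.2500

602.25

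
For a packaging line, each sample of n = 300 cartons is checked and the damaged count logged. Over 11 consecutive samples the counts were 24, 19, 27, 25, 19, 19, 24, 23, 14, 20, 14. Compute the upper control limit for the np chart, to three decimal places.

33.905

p̄ = Σdᵢ / (k·n) = 228 / (11 × 300) = 0.06909
UCL = np̄ + 3·√(np̄(1−p̄)) = 20.7273 + 3 × √(20.7273×0.93091) = 20.7273 + 3 × 4.3926 = 33.9052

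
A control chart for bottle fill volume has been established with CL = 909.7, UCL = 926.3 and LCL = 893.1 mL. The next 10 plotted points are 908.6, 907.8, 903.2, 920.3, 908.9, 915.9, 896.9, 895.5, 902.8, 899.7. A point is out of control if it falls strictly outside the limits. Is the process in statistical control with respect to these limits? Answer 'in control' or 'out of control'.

in control

All 10 points lie within [893.1, 926.3].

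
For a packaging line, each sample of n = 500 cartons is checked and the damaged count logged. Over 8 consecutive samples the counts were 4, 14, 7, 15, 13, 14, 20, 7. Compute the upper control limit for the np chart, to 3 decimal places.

p̄ = Σdᵢ / (k·n) = 94 / (8 × 500) = 0.02350
UCL = np̄ + 3·√(np̄(1−p̄)) = 11.7500 + 3 × √(11.7500×0.97650) = 11.7500 + 3 × 3.3873 = 21.9119

21.912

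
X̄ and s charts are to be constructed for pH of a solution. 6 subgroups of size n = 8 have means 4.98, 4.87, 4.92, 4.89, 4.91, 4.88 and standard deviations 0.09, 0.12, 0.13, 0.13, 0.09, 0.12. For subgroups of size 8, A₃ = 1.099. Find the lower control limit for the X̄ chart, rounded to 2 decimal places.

X̄̄ = (4.98 + 4.87 + 4.92 + 4.89 + 4.91 + 4.88) / 6 = 4.9083
s̄ = (0.09 + 0.12 + 0.13 + 0.13 + 0.09 + 0.12) / 6 = 0.1133
LCL = X̄̄ − A₃·s̄ = 4.9083 − 1.099 × 0.1133 = 4.7838

4.78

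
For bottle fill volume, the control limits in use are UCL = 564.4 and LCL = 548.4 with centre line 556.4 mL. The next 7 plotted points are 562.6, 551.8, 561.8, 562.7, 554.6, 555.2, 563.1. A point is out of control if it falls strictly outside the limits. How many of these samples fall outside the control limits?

0

All 7 points lie within [548.4, 564.4].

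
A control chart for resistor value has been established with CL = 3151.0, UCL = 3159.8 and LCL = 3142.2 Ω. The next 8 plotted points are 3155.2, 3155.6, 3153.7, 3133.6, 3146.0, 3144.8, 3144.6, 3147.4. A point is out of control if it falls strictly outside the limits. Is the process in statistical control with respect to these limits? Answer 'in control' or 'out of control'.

Compare each point to [3142.2, 3159.8]: sample 4 = 3133.6 < LCL.

out of control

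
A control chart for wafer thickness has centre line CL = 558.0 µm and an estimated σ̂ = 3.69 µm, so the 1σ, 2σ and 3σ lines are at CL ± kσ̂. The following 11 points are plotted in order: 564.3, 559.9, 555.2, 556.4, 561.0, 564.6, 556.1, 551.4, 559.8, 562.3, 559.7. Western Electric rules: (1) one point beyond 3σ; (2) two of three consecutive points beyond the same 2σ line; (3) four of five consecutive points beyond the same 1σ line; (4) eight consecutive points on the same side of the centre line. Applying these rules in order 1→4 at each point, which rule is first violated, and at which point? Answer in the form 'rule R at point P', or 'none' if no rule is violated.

Zone of each point (C = within 1σ̂, B = 1σ̂–2σ̂, A = 2σ̂–3σ̂, * = beyond 3σ̂; sign = side of CL): 1:+B, 2:+C, 3:-C, 4:-C, 5:+C, 6:+B, 7:-C, 8:-B, 9:+C, 10:+B, 11:+C
No rule fires across all 11 points.

none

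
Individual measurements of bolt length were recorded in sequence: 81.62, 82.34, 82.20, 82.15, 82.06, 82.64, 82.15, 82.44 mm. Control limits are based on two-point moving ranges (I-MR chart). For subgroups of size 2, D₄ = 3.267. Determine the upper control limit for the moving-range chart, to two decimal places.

1.10

Moving ranges: 0.72, 0.14, 0.05, 0.09, 0.58, 0.49, 0.29; M̄R̄ = 2.3600 / 7 = 0.3371
UCL_MR = D₄·M̄R̄ = 3.267 × 0.3371 = 1.1014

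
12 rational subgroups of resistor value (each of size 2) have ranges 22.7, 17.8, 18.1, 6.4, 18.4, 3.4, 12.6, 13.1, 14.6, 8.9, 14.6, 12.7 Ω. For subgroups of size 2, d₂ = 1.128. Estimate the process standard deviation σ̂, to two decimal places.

R̄ = (22.7 + 17.8 + 18.1 + 6.4 + 18.4 + 3.4 + 12.6 + 13.1 + 14.6 + 8.9 + 14.6 + 12.7) / 12 = 13.6083
σ̂ = R̄ / d₂ = 13.6083 / 1.128 = 12.0641

12.06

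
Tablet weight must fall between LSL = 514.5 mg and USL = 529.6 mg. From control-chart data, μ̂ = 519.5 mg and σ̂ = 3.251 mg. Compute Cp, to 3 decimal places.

Cp = (USL − LSL) / (6σ̂) = (529.6 − 514.5) / (6 × 3.251) = 15.1000 / 19.5060 = 0.7741

0.774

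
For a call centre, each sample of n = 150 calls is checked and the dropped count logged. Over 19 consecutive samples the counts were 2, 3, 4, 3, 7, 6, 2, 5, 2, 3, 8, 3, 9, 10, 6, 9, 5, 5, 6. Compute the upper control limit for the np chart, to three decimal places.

p̄ = Σdᵢ / (k·n) = 98 / (19 × 150) = 0.03439
UCL = np̄ + 3·√(np̄(1−p̄)) = 5.1579 + 3 × √(5.1579×0.96561) = 5.1579 + 3 × 2.2317 = 11.8530

11.853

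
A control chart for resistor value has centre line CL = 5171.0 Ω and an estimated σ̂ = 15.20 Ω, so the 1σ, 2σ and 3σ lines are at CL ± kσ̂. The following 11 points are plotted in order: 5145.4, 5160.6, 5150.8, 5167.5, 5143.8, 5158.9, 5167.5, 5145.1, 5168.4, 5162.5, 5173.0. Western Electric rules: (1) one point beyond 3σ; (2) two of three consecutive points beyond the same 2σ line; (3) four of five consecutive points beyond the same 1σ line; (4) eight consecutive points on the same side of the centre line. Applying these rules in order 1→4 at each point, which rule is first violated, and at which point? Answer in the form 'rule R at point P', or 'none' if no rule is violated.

rule 4 at point 8

Zone of each point (C = within 1σ̂, B = 1σ̂–2σ̂, A = 2σ̂–3σ̂, * = beyond 3σ̂; sign = side of CL): 1:-B, 2:-C, 3:-B, 4:-C, 5:-B, 6:-C, 7:-C, 8:-B, 9:-C, 10:-C, 11:+C
Rule 4 (eight consecutive points on the same side of the centre line) is satisfied at point 8.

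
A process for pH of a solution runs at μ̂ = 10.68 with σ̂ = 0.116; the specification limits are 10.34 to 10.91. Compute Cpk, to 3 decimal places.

0.661

Cpu = (USL − μ̂) / (3σ̂) = (10.91 − 10.68) / (3 × 0.116) = 0.6609; Cpl = (μ̂ − LSL) / (3σ̂) = (10.68 − 10.34) / (3 × 0.116) = 0.9770; Cpk = min(Cpu, Cpl) = 0.6609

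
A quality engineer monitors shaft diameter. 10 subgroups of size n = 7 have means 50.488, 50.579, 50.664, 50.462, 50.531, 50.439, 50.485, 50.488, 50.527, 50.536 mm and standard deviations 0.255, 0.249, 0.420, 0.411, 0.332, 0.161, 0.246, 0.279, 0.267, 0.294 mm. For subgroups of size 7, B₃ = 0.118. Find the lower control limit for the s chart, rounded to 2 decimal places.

s̄ = (0.255 + 0.249 + 0.420 + 0.411 + 0.332 + 0.161 + 0.246 + 0.279 + 0.267 + 0.294) / 10 = 0.2914
LCL_s = B₃·s̄ = 0.118 × 0.2914 = 0.0344

0.03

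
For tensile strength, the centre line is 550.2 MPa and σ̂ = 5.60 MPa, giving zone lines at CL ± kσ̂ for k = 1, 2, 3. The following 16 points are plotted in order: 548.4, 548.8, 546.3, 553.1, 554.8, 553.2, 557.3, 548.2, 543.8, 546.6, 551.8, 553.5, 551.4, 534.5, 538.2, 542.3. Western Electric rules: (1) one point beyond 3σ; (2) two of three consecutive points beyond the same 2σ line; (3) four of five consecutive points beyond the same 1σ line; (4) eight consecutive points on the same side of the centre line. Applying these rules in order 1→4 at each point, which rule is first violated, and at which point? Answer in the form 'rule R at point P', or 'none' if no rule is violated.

Zone of each point (C = within 1σ̂, B = 1σ̂–2σ̂, A = 2σ̂–3σ̂, * = beyond 3σ̂; sign = side of CL): 1:-C, 2:-C, 3:-C, 4:+C, 5:+C, 6:+C, 7:+B, 8:-C, 9:-B, 10:-C, 11:+C, 12:+C, 13:+C, 14:-A, 15:-A, 16:-B
Rule 2 (two of three consecutive points beyond the same 2σ limit) is satisfied at point 15.

rule 2 at point 15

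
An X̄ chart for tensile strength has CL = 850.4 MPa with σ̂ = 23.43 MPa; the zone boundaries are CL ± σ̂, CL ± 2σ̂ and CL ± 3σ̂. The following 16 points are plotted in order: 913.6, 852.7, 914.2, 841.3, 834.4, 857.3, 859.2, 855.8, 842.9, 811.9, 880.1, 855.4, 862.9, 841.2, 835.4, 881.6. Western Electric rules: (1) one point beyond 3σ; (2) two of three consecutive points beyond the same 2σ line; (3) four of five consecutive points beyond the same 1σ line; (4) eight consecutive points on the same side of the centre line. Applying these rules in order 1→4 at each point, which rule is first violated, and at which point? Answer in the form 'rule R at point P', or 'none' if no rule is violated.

rule 2 at point 3

Zone of each point (C = within 1σ̂, B = 1σ̂–2σ̂, A = 2σ̂–3σ̂, * = beyond 3σ̂; sign = side of CL): 1:+A, 2:+C, 3:+A, 4:-C, 5:-C, 6:+C, 7:+C, 8:+C, 9:-C, 10:-B, 11:+B, 12:+C, 13:+C, 14:-C, 15:-C, 16:+B
Rule 2 (two of three consecutive points beyond the same 2σ limit) is satisfied at point 3.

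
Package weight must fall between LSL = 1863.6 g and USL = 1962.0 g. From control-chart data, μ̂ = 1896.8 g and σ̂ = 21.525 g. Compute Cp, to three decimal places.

0.762

Cp = (USL − LSL) / (6σ̂) = (1962.0 − 1863.6) / (6 × 21.525) = 98.4000 / 129.1500 = 0.7619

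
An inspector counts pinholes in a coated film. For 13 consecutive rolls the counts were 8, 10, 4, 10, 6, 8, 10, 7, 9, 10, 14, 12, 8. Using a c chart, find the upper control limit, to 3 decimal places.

17.885

c̄ = (8 + 10 + 4 + 10 + 6 + 8 + 10 + 7 + 9 + 10 + 14 + 12 + 8) / 13 = 116 / 13 = 8.9231
UCL = c̄ + 3√c̄ = 8.9231 + 3 × √8.9231 = 8.9231 + 3 × 2.9872 = 17.8845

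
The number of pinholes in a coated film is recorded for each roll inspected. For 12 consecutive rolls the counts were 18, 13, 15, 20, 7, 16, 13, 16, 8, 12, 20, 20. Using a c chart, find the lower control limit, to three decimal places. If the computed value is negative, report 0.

3.279

c̄ = (18 + 13 + 15 + 20 + 7 + 16 + 13 + 16 + 8 + 12 + 20 + 20) / 12 = 178 / 12 = 14.8333
LCL = c̄ − 3√c̄ = 14.8333 − 3 × 3.8514 = 3.2791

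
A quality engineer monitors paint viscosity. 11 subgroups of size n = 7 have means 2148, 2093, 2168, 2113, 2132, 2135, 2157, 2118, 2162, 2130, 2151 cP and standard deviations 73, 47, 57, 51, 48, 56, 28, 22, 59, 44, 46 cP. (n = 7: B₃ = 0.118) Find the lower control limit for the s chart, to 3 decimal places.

5.696

s̄ = (73 + 47 + 57 + 51 + 48 + 56 + 28 + 22 + 59 + 44 + 46) / 11 = 48.2727
LCL_s = B₃·s̄ = 0.118 × 48.2727 = 5.6962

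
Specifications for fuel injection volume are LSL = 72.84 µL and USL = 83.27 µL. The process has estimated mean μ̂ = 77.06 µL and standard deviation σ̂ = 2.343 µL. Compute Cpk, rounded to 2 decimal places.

0.60

Cpu = (USL − μ̂) / (3σ̂) = (83.27 − 77.06) / (3 × 2.343) = 0.8835; Cpl = (μ̂ − LSL) / (3σ̂) = (77.06 − 72.84) / (3 × 2.343) = 0.6004; Cpk = min(Cpu, Cpl) = 0.6004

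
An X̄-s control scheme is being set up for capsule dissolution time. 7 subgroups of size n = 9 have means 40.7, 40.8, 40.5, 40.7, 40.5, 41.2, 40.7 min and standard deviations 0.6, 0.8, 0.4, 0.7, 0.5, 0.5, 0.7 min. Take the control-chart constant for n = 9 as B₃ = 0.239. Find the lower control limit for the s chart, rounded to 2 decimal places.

0.14

s̄ = (0.6 + 0.8 + 0.4 + 0.7 + 0.5 + 0.5 + 0.7) / 7 = 0.6000
LCL_s = B₃·s̄ = 0.239 × 0.6000 = 0.1434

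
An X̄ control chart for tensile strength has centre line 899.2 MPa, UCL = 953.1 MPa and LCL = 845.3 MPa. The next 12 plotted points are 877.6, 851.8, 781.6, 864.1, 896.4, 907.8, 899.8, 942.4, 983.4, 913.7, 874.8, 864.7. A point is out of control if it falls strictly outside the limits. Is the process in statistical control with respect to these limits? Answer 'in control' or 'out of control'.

out of control

Compare each point to [845.3, 953.1]: sample 3 = 781.6 < LCL; sample 9 = 983.4 > UCL.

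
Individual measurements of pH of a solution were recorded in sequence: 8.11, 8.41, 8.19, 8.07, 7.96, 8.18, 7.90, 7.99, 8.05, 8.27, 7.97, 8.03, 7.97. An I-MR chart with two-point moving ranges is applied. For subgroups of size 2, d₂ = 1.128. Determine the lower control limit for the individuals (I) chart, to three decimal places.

7.632

X̄ = (8.11 + 8.41 + 8.19 + 8.07 + 7.96 + 8.18 + 7.90 + 7.99 + 8.05 + 8.27 + 7.97 + 8.03 + 7.97) / 13 = 8.0846
Moving ranges: 0.30, 0.22, 0.12, 0.11, 0.22, 0.28, 0.09, 0.06, 0.22, 0.30, 0.06, 0.06; M̄R̄ = 2.0400 / 12 = 0.1700
LCL = X̄ − 3·M̄R̄/d₂ = 8.0846 − 3 × 0.1700 / 1.128 = 7.6325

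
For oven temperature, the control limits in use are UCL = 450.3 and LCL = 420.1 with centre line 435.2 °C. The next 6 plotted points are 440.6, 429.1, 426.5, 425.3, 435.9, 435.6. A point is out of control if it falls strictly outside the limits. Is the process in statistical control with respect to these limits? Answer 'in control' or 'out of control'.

All 6 points lie within [420.1, 450.3].

in control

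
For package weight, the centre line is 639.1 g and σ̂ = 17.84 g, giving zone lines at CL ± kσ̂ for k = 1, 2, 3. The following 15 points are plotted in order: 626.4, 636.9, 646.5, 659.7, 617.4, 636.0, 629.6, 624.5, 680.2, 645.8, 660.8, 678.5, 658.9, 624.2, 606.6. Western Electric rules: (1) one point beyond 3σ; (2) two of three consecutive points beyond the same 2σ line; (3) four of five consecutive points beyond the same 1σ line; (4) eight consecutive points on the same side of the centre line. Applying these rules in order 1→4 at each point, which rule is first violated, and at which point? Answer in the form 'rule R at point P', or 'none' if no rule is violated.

rule 3 at point 13

Zone of each point (C = within 1σ̂, B = 1σ̂–2σ̂, A = 2σ̂–3σ̂, * = beyond 3σ̂; sign = side of CL): 1:-C, 2:-C, 3:+C, 4:+B, 5:-B, 6:-C, 7:-C, 8:-C, 9:+A, 10:+C, 11:+B, 12:+A, 13:+B, 14:-C, 15:-B
Rule 3 (four of five consecutive points beyond the same 1σ limit) is satisfied at point 13.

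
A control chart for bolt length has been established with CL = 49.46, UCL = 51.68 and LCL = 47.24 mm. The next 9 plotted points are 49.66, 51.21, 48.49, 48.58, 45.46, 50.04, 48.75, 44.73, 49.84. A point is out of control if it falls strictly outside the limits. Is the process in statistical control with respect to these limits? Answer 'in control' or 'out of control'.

Compare each point to [47.24, 51.68]: sample 5 = 45.46 < LCL; sample 8 = 44.73 < LCL.

out of control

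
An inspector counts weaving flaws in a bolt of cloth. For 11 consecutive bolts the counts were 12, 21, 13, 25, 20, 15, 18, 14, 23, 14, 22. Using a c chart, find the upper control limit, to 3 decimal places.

c̄ = (12 + 21 + 13 + 25 + 20 + 15 + 18 + 14 + 23 + 14 + 22) / 11 = 197 / 11 = 17.9091
UCL = c̄ + 3√c̄ = 17.9091 + 3 × √17.9091 = 17.9091 + 3 × 4.2319 = 30.6048

30.605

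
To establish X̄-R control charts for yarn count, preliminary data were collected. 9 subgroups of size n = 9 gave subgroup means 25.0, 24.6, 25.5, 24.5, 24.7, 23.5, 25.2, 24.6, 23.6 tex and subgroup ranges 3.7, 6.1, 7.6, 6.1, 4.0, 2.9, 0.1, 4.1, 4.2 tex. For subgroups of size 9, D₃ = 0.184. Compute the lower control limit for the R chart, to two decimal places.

R̄ = (3.7 + 6.1 + 7.6 + 6.1 + 4.0 + 2.9 + 0.1 + 4.1 + 4.2) / 9 = 38.8000 / 9 = 4.3111
LCL_R = D₃·R̄ = 0.184 × 4.3111 = 0.7932

0.79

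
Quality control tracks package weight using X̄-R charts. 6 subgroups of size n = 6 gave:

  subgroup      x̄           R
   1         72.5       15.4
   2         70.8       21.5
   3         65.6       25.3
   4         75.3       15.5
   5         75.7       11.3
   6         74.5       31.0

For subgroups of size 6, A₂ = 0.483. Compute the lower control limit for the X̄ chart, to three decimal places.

X̄̄ = (72.5 + 70.8 + 65.6 + 75.3 + 75.7 + 74.5) / 6 = 434.4000 / 6 = 72.4000
R̄ = (15.4 + 21.5 + 25.3 + 15.5 + 11.3 + 31.0) / 6 = 120.0000 / 6 = 20.0000
LCL = X̄̄ − A₂·R̄ = 72.4000 − 0.483 × 20.0000 = 62.7400

62.740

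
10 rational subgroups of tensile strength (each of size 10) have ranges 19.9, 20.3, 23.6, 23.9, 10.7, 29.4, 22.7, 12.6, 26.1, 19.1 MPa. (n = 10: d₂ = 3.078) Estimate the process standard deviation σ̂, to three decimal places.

6.767

R̄ = (19.9 + 20.3 + 23.6 + 23.9 + 10.7 + 29.4 + 22.7 + 12.6 + 26.1 + 19.1) / 10 = 20.8300
σ̂ = R̄ / d₂ = 20.8300 / 3.078 = 6.7674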